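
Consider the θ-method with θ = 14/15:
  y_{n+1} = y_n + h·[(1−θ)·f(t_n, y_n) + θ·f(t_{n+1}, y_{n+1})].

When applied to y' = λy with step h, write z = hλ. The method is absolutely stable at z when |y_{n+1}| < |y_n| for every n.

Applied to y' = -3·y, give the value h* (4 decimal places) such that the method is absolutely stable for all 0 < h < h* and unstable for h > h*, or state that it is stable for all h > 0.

On y'=λy, z=hλ:
  y_{n+1} = y_n + z·[1/15·y_n + 14/15·y_{n+1}] ⇒ (1 − 14/15z)y_{n+1} = (1 + 1/15z)y_n
  R(z) = (1 + 1/15z)/(1 − 14/15z).

Find x<0 with |R(x)|<1.
x=-0.95: |R|=0.4965
x=-2: |R|=0.3023
x=-10: |R|=0.0323
x=-100: |R|=0.0601
θ=14/15≥1/2 ⇒ |1+1/15x|<|1−14/15x| ∀x<0 ⇒ unbounded interval.

unbounded; (−∞, 0). Any h>0 works for λ=-3.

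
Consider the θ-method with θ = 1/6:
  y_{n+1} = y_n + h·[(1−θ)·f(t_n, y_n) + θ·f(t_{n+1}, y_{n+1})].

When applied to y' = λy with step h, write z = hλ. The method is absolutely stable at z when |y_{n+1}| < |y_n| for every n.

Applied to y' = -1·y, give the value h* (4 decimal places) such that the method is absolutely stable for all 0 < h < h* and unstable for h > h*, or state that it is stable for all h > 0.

Test eqn y'=λy, z=hλ:
  y_{n+1} = y_n + z·[5/6·y_n + 1/6·y_{n+1}] ⇒ (1 − 1/6z)y_{n+1} = (1 + 5/6z)y_n
  Hence R(z) = (1 + 5/6z)/(1 − 1/6z).

Need |R(x)|<1, x<0.
x=-1.22: |R|=0.0139
R=−1: 1+5/6x = −1+1/6x ⇒ -2/3x=2 ⇒ x=2/(-2/3)=-3.0000
Confirm numerically:
  x=-2.836: |R|=0.92576 <1
  x=-2.781: |R|=0.90024 <1
  x=-1.390: |R|=0.12855 <1
  x=-3.415: |R|=1.17631 >1
  x=-3.295: |R|=1.12695 >1
Stable set (-3.0000, 0).

(-3.0000,0); λ=-1 ⇒ h* = (3)/1 = 3.0000.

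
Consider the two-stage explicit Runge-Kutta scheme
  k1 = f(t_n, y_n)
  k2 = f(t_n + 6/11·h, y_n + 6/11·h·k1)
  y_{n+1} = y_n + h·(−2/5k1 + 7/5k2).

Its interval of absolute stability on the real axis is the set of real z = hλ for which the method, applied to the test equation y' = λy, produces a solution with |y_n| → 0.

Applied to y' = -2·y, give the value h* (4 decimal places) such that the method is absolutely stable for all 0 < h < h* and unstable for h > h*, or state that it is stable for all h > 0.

(-1.3095,0); λ=-2 ⇒ h* = (55/42)/2 = 0.6548.

With y'=λy (z=hλ):
  k1=λy_n ⇒ h·k1=z·y_n;  k2=λ(1+6/11z)y_n ⇒ h·k2=z(1+6/11z)y_n
  y_{n+1}/y_n = 1 − 2/5z + 7/5z(1+6/11z) = 1 + z + 42/55z²
  Hence R(z) = 1 + z + 42/55z².

Boundary: |R(x)|=1, x<0.
x=-1.23: |R|=0.9253
R=1: x+42/55x²=0 ⇒ x=−55/42=-1.3095; min R=1−1/(4·42/55)=0.6726>−1
Confirm numerically:
  x=-1.249: |R|=0.94227 <1
  x=-1.104: |R|=0.82673 <1
  x=-1.066: |R|=0.80176 <1
  x=-0.700: |R|=0.67418 <1
  x=-1.745: |R|=1.58029 >1
  x=-1.615: |R|=1.37674 >1
  x=-1.605: |R|=1.36215 >1
Interval (-1.3095, 0).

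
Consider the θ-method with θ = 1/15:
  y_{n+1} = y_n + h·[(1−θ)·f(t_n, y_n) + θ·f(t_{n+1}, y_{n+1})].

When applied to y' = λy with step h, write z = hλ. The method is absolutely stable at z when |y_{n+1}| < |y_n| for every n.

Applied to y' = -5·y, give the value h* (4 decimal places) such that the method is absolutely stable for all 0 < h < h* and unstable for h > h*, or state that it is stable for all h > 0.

(-2.3077,0); λ=-5 ⇒ h* = (30/13)/5 = 0.4615.

Test eqn y'=λy, z=hλ:
  y_{n+1} = y_n + z·[14/15·y_n + 1/15·y_{n+1}] ⇒ (1 − 1/15z)y_{n+1} = (1 + 14/15z)y_n
  so R(z) = (1 + 14/15z)/(1 − 1/15z).

Need |R(x)|<1, x<0.
x=-0.79: |R|=0.2495
R=−1: 1+14/15x = −1+1/15x ⇒ -13/15x=2 ⇒ x=2/(-13/15)=-2.3077
Confirm numerically:
  x=-1.773: |R|=0.58558 <1
  x=-1.078: |R|=0.00572 <1
  x=-0.966: |R|=0.09245 <1
  x=-2.501: |R|=1.14359 >1
  x=-2.438: |R|=1.09714 >1
  x=-2.346: |R|=1.02871 >1
So |R|<1 on (-2.3077, 0).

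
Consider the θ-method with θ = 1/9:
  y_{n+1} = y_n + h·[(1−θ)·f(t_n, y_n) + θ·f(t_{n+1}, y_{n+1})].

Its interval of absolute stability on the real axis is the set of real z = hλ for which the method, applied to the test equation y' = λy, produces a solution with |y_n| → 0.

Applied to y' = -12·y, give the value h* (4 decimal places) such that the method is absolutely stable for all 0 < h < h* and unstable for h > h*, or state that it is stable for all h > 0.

(-2.5714,0); λ=-12 ⇒ h* = (18/7)/12 = 0.2143.

With y'=λy (z=hλ):
  y_{n+1} = y_n + z·[8/9·y_n + 1/9·y_{n+1}] ⇒ (1 − 1/9z)y_{n+1} = (1 + 8/9z)y_n
  ⇒ R(z) = (1 + 8/9z)/(1 − 1/9z).

Boundary: |R(x)|=1, x<0.
x=-1.28: |R|=0.1206
R=−1: 1+8/9x = −1+1/9x ⇒ -7/9x=2 ⇒ x=2/(-7/9)=-2.5714
Confirm numerically:
  x=-2.233: |R|=0.78910 <1
  x=-2.162: |R|=0.74324 <1
  x=-1.600: |R|=0.35849 <1
  x=-3.164: |R|=1.34101 >1
  x=-3.049: |R|=1.27745 >1
  x=-3.003: |R|=1.25169 >1
Interval (-2.5714, 0).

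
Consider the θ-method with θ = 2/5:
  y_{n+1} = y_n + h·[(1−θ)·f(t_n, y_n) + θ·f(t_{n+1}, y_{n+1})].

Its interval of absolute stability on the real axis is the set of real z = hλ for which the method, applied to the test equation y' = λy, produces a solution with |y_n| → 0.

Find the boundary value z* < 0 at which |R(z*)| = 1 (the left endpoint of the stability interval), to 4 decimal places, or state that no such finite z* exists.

z* = -10.0000.

With y'=λy (z=hλ):
  y_{n+1} = y_n + z·[3/5·y_n + 2/5·y_{n+1}] ⇒ (1 − 2/5z)y_{n+1} = (1 + 3/5z)y_n
  ⇒ R(z) = (1 + 3/5z)/(1 − 2/5z).

Boundary: |R(x)|=1, x<0.
x=-0.42: |R|=0.6404
R=−1: 1+3/5x = −1+2/5x ⇒ -1/5x=2 ⇒ x=2/(-1/5)=-10.0000
Confirm numerically:
  x=-8.228: |R|=0.91741 <1
  x=-7.382: |R|=0.86754 <1
  x=-7.238: |R|=0.85818 <1
  x=-5.168: |R|=0.68492 <1
  x=-10.508: |R|=1.01953 >1
  x=-10.460: |R|=1.01775 >1
  x=-10.042: |R|=1.00167 >1
So |R|<1 on (-10.0000, 0).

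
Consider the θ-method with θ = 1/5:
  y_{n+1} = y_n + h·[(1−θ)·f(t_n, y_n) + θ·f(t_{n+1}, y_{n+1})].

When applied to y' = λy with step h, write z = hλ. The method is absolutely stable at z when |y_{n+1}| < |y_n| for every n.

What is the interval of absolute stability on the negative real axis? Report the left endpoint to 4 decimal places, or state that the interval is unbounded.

Set f=λy, z=hλ:
  y_{n+1} = y_n + z·[4/5·y_n + 1/5·y_{n+1}] ⇒ (1 − 1/5z)y_{n+1} = (1 + 4/5z)y_n
  Hence R(z) = (1 + 4/5z)/(1 − 1/5z).

Need |R(x)|<1, x<0.
x=-1.47: |R|=0.1360
R=−1: 1+4/5x = −1+1/5x ⇒ -3/5x=2 ⇒ x=2/(-3/5)=-3.3333
Confirm numerically:
  x=-3.307: |R|=0.99049 <1
  x=-2.864: |R|=0.82096 <1
  x=-2.766: |R|=0.78084 <1
  x=-1.356: |R|=0.06671 <1
  x=-3.909: |R|=1.19385 >1
  x=-3.649: |R|=1.10949 >1
  x=-3.492: |R|=1.05605 >1
Stable set (-3.3333, 0).

z∈(-3.3333,0).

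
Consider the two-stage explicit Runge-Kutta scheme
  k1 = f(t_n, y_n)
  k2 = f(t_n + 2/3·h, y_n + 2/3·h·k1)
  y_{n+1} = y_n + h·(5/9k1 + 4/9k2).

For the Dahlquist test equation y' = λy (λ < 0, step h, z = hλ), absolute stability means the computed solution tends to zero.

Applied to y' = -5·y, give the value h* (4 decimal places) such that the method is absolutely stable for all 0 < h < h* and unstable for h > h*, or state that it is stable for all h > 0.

(-3.3750,0); λ=-5 ⇒ h* = (27/8)/5 = 0.6750.

On y'=λy, z=hλ:
  k1=λy_n ⇒ h·k1=z·y_n;  k2=λ(1+2/3z)y_n ⇒ h·k2=z(1+2/3z)y_n
  y_{n+1}/y_n = 1 + 5/9z + 4/9z(1+2/3z) = 1 + z + 8/27z²
  R(z) = 1 + z + 8/27z².

Boundary: |R(x)|=1, x<0.
x=-1.16: |R|=0.2387
R=1: x+8/27x²=0 ⇒ x=−27/8=-3.3750; min R=1−1/(4·8/27)=0.1562>−1
Confirm numerically:
  x=-3.227: |R|=0.85849 <1
  x=-3.190: |R|=0.82514 <1
  x=-2.227: |R|=0.24249 <1
  x=-1.743: |R|=0.15716 <1
  x=-3.603: |R|=1.24340 >1
  x=-3.550: |R|=1.18407 >1
Stable set (-3.3750, 0).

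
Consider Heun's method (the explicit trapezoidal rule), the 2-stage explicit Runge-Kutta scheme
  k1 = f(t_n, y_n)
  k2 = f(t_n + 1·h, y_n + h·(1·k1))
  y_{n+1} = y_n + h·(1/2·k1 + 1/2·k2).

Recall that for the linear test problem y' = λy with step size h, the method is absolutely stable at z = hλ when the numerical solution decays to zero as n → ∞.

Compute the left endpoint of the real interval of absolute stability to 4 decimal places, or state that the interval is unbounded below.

With y'=λy (z=hλ):
  order 2, 2-stage ⇒ R(z)=1+z+z^2/2
  (e.g. R(-0.79)=0.52205, |R|=0.52205)

Boundary: |R(x)|=1, x<0.
x=-0.79: |R|=0.5221
|R(-1.93)|=0.9325 |R(-1.85)|=0.8613 |R(-1.65)|=0.7112
Bisect:
  x_lo=-2.4899 |R|=1.6099  x_hi=-0.2576 |R|=0.7756
  mid=-1.37376 |R|=0.56985 →hi
  mid=-1.93182 |R|=0.93415 →hi
  mid=-2.21085 |R|=1.23308 →lo
  mid=-2.07134 |R|=1.07388 →lo
  mid=-2.00158 |R|=1.00158 →lo
  mid=-1.96670 |R|=0.96726 →hi
  mid=-1.98414 |R|=0.98427 →hi
  mid=-1.99286 |R|=0.99289 →hi
  mid=-1.99722 |R|=0.99722 →hi
  ...
  [-2.00008,-1.99995] ⇒ x*=-2.0000
So |R|<1 on (-2.0000, 0).

z* = -2.0000.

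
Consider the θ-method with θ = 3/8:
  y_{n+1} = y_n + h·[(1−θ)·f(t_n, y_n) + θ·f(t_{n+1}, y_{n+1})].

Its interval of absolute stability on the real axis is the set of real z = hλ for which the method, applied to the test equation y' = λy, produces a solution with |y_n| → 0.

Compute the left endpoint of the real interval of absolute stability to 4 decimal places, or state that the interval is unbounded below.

z* = -8.0000.

On y'=λy, z=hλ:
  y_{n+1} = y_n + z·[5/8·y_n + 3/8·y_{n+1}] ⇒ (1 − 3/8z)y_{n+1} = (1 + 5/8z)y_n
  ⇒ R(z) = (1 + 5/8z)/(1 − 3/8z).

Boundary: |R(x)|=1, x<0.
x=-1.23: |R|=0.1583
R=−1: 1+5/8x = −1+3/8x ⇒ -1/4x=2 ⇒ x=2/(-1/4)=-8.0000
Confirm numerically:
  x=-7.836: |R|=0.98959 <1
  x=-5.446: |R|=0.79012 <1
  x=-4.872: |R|=0.72338 <1
  x=-3.885: |R|=0.58128 <1
  x=-8.443: |R|=1.02658 >1
  x=-8.056: |R|=1.00348 >1
  x=-8.050: |R|=1.00311 >1
Stable set (-8.0000, 0).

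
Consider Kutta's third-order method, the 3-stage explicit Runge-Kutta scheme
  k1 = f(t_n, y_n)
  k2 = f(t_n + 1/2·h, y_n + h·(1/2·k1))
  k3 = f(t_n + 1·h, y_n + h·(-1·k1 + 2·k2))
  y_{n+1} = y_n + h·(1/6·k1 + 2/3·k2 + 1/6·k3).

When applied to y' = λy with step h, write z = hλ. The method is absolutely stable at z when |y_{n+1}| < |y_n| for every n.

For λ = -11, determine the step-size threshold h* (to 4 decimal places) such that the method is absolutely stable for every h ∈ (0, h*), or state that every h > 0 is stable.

With y'=λy (z=hλ):
  order 3, 3-stage ⇒ R(z)=1+z+z^2/2+z^3/6
  (e.g. R(-1.07)=0.29828, |R|=0.29828)

Boundary: |R(x)|=1, x<0.
x=-1.07: |R|=0.2983
|R(-2.33)|=0.7238 |R(-2)|=0.3333 |R(-0.91)|=0.3785
Bisect:
  x_lo=-2.9591 |R|=1.8995  x_hi=-0.2733 |R|=0.7607
  mid=-1.61619 |R|=0.01376 →hi
  mid=-2.28766 |R|=0.66633 →hi
  mid=-2.62339 |R|=1.19141 →lo
  mid=-2.45552 |R|=0.90836 →hi
  mid=-2.53946 |R|=1.04446 →lo
  mid=-2.49749 |R|=0.97509 →hi
  mid=-2.51847 |R|=1.00944 →lo
  mid=-2.50798 |R|=0.99219 →hi
  mid=-2.51323 |R|=1.00079 →lo
  ...
  [-2.51290,-2.51274] ⇒ x*=-2.5127
Stable set (-2.5127, 0).

(-2.5127,0); λ=-11 ⇒ h* = 0.2284.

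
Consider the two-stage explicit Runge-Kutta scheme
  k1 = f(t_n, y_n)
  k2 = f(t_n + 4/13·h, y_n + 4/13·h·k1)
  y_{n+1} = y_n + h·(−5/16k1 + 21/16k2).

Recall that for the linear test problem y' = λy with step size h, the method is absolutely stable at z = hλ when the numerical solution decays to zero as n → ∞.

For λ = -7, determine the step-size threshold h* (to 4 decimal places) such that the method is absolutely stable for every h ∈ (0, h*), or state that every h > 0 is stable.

With y'=λy (z=hλ):
  k1=λy_n ⇒ h·k1=z·y_n;  k2=λ(1+4/13z)y_n ⇒ h·k2=z(1+4/13z)y_n
  y_{n+1}/y_n = 1 − 5/16z + 21/16z(1+4/13z) = 1 + z + 21/52z²
  R(z) = 1 + z + 21/52z².

Find x<0 with |R(x)|<1.
x=-1.68: |R|=0.4598
R=1: x+21/52x²=0 ⇒ x=−52/21=-2.4762; min R=1−1/(4·21/52)=0.3810>−1
Confirm numerically:
  x=-1.971: |R|=0.59788 <1
  x=-1.908: |R|=0.56219 <1
  x=-1.835: |R|=0.52484 <1
  x=-1.626: |R|=0.44172 <1
  x=-3.025: |R|=1.67044 >1
  x=-2.920: |R|=1.52335 >1
Stable set (-2.4762, 0).

(-2.4762,0); λ=-7 ⇒ h* = (52/21)/7 = 0.3537.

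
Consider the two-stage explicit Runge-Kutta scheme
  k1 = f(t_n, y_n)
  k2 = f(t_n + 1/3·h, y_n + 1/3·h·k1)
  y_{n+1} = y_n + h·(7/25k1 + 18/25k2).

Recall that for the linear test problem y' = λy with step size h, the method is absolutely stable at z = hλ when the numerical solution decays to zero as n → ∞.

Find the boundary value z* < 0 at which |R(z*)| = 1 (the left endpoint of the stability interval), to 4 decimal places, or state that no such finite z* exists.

Test eqn y'=λy, z=hλ:
  k1=λy_n ⇒ h·k1=z·y_n;  k2=λ(1+1/3z)y_n ⇒ h·k2=z(1+1/3z)y_n
  y_{n+1}/y_n = 1 + 7/25z + 18/25z(1+1/3z) = 1 + z + 6/25z²
  so R(z) = 1 + z + 6/25z².

Solve |R(x)|<1 on ℝ⁻.
x=-0.46: |R|=0.5908
R=1: x+6/25x²=0 ⇒ x=−25/6=-4.1667; min R=1−1/(4·6/25)=-0.0417>−1
Confirm numerically:
  x=-3.552: |R|=0.47601 <1
  x=-3.002: |R|=0.16088 <1
  x=-2.736: |R|=0.06057 <1
  x=-1.934: |R|=0.03631 <1
  x=-4.627: |R|=1.51119 >1
  x=-4.509: |R|=1.37046 >1
Stable set (-4.1667, 0).

left endpoint -4.1667.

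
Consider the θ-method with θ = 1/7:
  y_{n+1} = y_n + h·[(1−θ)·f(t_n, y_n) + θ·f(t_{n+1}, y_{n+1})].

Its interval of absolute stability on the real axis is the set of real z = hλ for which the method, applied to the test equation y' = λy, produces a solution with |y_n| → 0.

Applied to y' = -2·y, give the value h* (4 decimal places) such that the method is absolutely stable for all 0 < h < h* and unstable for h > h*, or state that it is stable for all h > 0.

On y'=λy, z=hλ:
  y_{n+1} = y_n + z·[6/7·y_n + 1/7·y_{n+1}] ⇒ (1 − 1/7z)y_{n+1} = (1 + 6/7z)y_n
  Hence R(z) = (1 + 6/7z)/(1 − 1/7z).

Find x<0 with |R(x)|<1.
x=-1.31: |R|=0.1035
R=−1: 1+6/7x = −1+1/7x ⇒ -5/7x=2 ⇒ x=2/(-5/7)=-2.8000
Confirm numerically:
  x=-1.656: |R|=0.33919 <1
  x=-1.544: |R|=0.26498 <1
  x=-1.284: |R|=0.08498 <1
  x=-3.318: |R|=1.25102 >1
  x=-2.821: |R|=1.01069 >1
Interval (-2.8000, 0).

(-2.8000,0); λ=-2 ⇒ h* = (14/5)/2 = 1.4000.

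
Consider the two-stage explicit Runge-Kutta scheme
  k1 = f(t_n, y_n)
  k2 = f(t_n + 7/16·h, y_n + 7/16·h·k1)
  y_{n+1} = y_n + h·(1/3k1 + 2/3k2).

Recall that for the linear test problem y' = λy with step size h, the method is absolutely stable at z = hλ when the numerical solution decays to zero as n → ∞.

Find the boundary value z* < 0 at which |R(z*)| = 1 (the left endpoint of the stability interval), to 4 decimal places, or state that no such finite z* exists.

left endpoint -3.4286.

On y'=λy, z=hλ:
  k1=λy_n ⇒ h·k1=z·y_n;  k2=λ(1+7/16z)y_n ⇒ h·k2=z(1+7/16z)y_n
  y_{n+1}/y_n = 1 + 1/3z + 2/3z(1+7/16z) = 1 + z + 7/24z²
  R(z) = 1 + z + 7/24z².

Need |R(x)|<1, x<0.
x=-0.9: |R|=0.3362
R=1: x+7/24x²=0 ⇒ x=−24/7=-3.4286; min R=1−1/(4·7/24)=0.1429>−1
Confirm numerically:
  x=-2.786: |R|=0.47786 <1
  x=-2.652: |R|=0.39932 <1
  x=-2.197: |R|=0.21082 <1
  x=-1.561: |R|=0.14971 <1
  x=-3.966: |R|=1.62167 >1
  x=-3.806: |R|=1.41898 >1
  x=-3.457: |R|=1.02866 >1
Interval (-3.4286, 0).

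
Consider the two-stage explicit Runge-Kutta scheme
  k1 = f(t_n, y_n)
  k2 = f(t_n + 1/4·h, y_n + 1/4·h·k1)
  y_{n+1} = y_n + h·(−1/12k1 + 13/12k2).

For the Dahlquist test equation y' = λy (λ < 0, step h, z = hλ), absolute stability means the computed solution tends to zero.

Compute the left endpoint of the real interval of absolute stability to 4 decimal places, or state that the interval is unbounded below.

left endpoint -3.6923.

Set f=λy, z=hλ:
  k1=λy_n ⇒ h·k1=z·y_n;  k2=λ(1+1/4z)y_n ⇒ h·k2=z(1+1/4z)y_n
  y_{n+1}/y_n = 1 − 1/12z + 13/12z(1+1/4z) = 1 + z + 13/48z²
  Hence R(z) = 1 + z + 13/48z².

Solve |R(x)|<1 on ℝ⁻.
x=-1.29: |R|=0.1607
R=1: x+13/48x²=0 ⇒ x=−48/13=-3.6923; min R=1−1/(4·13/48)=0.0769>−1
Confirm numerically:
  x=-3.246: |R|=0.60764 <1
  x=-3.243: |R|=0.60537 <1
  x=-2.688: |R|=0.26886 <1
  x=-4.089: |R|=1.43931 >1
  x=-3.786: |R|=1.09607 >1
Stable set (-3.6923, 0).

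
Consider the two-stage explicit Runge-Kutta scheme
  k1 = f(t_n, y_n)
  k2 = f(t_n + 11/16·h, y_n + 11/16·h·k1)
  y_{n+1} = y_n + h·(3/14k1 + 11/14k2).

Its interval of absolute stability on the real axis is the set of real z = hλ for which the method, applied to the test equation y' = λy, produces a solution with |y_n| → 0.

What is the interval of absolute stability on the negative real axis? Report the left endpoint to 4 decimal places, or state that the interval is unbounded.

On y'=λy, z=hλ:
  k1=λy_n ⇒ h·k1=z·y_n;  k2=λ(1+11/16z)y_n ⇒ h·k2=z(1+11/16z)y_n
  y_{n+1}/y_n = 1 + 3/14z + 11/14z(1+11/16z) = 1 + z + 121/224z²
  R(z) = 1 + z + 121/224z².

Find x<0 with |R(x)|<1.
x=-1.66: |R|=0.8285
R=1: x+121/224x²=0 ⇒ x=−224/121=-1.8512; min R=1−1/(4·121/224)=0.5372>−1
Confirm numerically:
  x=-1.734: |R|=0.89019 <1
  x=-1.718: |R|=0.87635 <1
  x=-1.065: |R|=0.54768 <1
  x=-0.993: |R|=0.53964 <1
  x=-2.306: |R|=1.56647 >1
  x=-1.947: |R|=1.10071 >1
Interval (-1.8512, 0).

z∈(-1.8512,0).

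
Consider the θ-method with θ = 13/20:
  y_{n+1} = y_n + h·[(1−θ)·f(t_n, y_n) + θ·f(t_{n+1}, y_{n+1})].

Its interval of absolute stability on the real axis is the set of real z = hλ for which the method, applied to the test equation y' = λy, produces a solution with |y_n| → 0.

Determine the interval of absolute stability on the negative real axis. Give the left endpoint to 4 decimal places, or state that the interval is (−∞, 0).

Set f=λy, z=hλ:
  y_{n+1} = y_n + z·[7/20·y_n + 13/20·y_{n+1}] ⇒ (1 − 13/20z)y_{n+1} = (1 + 7/20z)y_n
  Hence R(z) = (1 + 7/20z)/(1 − 13/20z).

Find x<0 with |R(x)|<1.
x=-1.45: |R|=0.2535
x=-2: |R|=0.1304
x=-10: |R|=0.3333
x=-100: |R|=0.5152
θ=13/20≥1/2 ⇒ |1+7/20x|<|1−13/20x| ∀x<0 ⇒ interval (−∞,0).

unbounded; (−∞, 0).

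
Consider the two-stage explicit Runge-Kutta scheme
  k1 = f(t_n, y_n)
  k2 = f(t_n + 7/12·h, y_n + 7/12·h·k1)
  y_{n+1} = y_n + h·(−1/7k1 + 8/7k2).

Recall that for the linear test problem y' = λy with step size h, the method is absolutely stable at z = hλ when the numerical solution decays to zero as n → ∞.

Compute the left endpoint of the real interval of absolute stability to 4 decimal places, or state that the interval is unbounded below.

z* = -1.5000.

Set f=λy, z=hλ:
  k1=λy_n ⇒ h·k1=z·y_n;  k2=λ(1+7/12z)y_n ⇒ h·k2=z(1+7/12z)y_n
  y_{n+1}/y_n = 1 − 1/7z + 8/7z(1+7/12z) = 1 + z + 2/3z²
  R(z) = 1 + z + 2/3z².

Need |R(x)|<1, x<0.
x=-0.71: |R|=0.6261
R=1: x+2/3x²=0 ⇒ x=−3/2=-1.5000; min R=1−1/(4·2/3)=0.6250>−1
Confirm numerically:
  x=-1.455: |R|=0.95635 <1
  x=-1.139: |R|=0.72588 <1
  x=-0.651: |R|=0.63153 <1
  x=-2.043: |R|=1.73957 >1
  x=-2.026: |R|=1.71045 >1
  x=-1.739: |R|=1.27708 >1
Interval (-1.5000, 0).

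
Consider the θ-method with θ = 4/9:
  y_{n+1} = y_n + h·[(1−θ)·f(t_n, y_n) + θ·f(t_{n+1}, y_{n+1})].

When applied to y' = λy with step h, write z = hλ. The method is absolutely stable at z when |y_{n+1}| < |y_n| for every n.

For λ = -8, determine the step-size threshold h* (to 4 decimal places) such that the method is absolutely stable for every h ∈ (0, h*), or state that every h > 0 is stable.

Test eqn y'=λy, z=hλ:
  y_{n+1} = y_n + z·[5/9·y_n + 4/9·y_{n+1}] ⇒ (1 − 4/9z)y_{n+1} = (1 + 5/9z)y_n
  R(z) = (1 + 5/9z)/(1 − 4/9z).

Boundary: |R(x)|=1, x<0.
x=-1.23: |R|=0.2047
R=−1: 1+5/9x = −1+4/9x ⇒ -1/9x=2 ⇒ x=2/(-1/9)=-18.0000
Confirm numerically:
  x=-16.093: |R|=0.97401 <1
  x=-11.337: |R|=0.87740 <1
  x=-10.757: |R|=0.86079 <1
  x=-9.723: |R|=0.82717 <1
  x=-18.225: |R|=1.00275 >1
  x=-18.098: |R|=1.00120 >1
Stable set (-18.0000, 0).

(-18.0000,0); λ=-8 ⇒ h* = (18)/8 = 2.2500.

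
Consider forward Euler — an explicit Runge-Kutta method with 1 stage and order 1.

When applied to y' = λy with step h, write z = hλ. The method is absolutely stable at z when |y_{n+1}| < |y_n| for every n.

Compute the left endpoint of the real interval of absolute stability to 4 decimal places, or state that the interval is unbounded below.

left endpoint -2.0000.

Set f=λy, z=hλ:
  order 1, 1-stage ⇒ R(z)=1+z
  (e.g. R(-0.32)=0.68000, |R|=0.68000)

Solve |R(x)|<1 on ℝ⁻.
x=-0.32: |R|=0.6800
|R(-1.76)|=0.7600 |R(-1.14)|=0.1400 |R(-0.69)|=0.3100
Bisect:
  x_lo=-2.6160 |R|=1.6160  x_hi=-0.1191 |R|=0.8809
  mid=-1.36755 |R|=0.36755 →hi
  mid=-1.99178 |R|=0.99178 →hi
  mid=-2.30390 |R|=1.30390 →lo
  mid=-2.14784 |R|=1.14784 →lo
  mid=-2.06981 |R|=1.06981 →lo
  mid=-2.03080 |R|=1.03080 →lo
  mid=-2.01129 |R|=1.01129 →lo
  mid=-2.00154 |R|=1.00154 →lo
  mid=-1.99666 |R|=0.99666 →hi
  ...
  [-2.00001,-1.99986] ⇒ x*=-2.0000
Stable set (-2.0000, 0).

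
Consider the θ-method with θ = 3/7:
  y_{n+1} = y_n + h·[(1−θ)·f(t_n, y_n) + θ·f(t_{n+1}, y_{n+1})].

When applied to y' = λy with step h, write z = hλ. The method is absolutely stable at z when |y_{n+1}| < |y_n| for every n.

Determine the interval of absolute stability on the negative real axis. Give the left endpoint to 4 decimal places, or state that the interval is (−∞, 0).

With y'=λy (z=hλ):
  y_{n+1} = y_n + z·[4/7·y_n + 3/7·y_{n+1}] ⇒ (1 − 3/7z)y_{n+1} = (1 + 4/7z)y_n
  R(z) = (1 + 4/7z)/(1 − 3/7z).

Boundary: |R(x)|=1, x<0.
x=-0.31: |R|=0.7264
R=−1: 1+4/7x = −1+3/7x ⇒ -1/7x=2 ⇒ x=2/(-1/7)=-14.0000
Confirm numerically:
  x=-7.685: |R|=0.78989 <1
  x=-7.240: |R|=0.76462 <1
  x=-5.777: |R|=0.66204 <1
  x=-14.565: |R|=1.01115 >1
  x=-14.392: |R|=1.00781 >1
Interval (-14.0000, 0).

(-14.0000, 0).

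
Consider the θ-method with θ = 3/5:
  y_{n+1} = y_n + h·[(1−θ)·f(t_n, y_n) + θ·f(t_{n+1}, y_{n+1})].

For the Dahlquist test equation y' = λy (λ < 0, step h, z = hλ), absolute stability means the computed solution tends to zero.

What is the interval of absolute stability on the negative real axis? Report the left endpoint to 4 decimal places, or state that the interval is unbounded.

(−∞, 0) — no finite endpoint.

On y'=λy, z=hλ:
  y_{n+1} = y_n + z·[2/5·y_n + 3/5·y_{n+1}] ⇒ (1 − 3/5z)y_{n+1} = (1 + 2/5z)y_n
  so R(z) = (1 + 2/5z)/(1 − 3/5z).

Find x<0 with |R(x)|<1.
x=-1.33: |R|=0.2603
x=-2: |R|=0.0909
x=-10: |R|=0.4286
x=-100: |R|=0.6393
θ=3/5≥1/2 ⇒ |1+2/5x|<|1−3/5x| ∀x<0 ⇒ interval (−∞,0).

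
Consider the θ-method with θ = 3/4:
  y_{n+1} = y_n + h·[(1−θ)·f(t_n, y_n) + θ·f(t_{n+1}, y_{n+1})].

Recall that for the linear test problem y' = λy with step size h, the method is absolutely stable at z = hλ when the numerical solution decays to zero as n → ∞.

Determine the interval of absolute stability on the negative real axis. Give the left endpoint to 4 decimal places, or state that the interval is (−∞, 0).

(−∞, 0) — no finite endpoint.

Set f=λy, z=hλ:
  y_{n+1} = y_n + z·[1/4·y_n + 3/4·y_{n+1}] ⇒ (1 − 3/4z)y_{n+1} = (1 + 1/4z)y_n
  R(z) = (1 + 1/4z)/(1 − 3/4z).

Need |R(x)|<1, x<0.
x=-0.85: |R|=0.4809
x=-2: |R|=0.2000
x=-10: |R|=0.1765
x=-100: |R|=0.3158
θ=3/4≥1/2 ⇒ |1+1/4x|<|1−3/4x| ∀x<0 ⇒ interval (−∞,0).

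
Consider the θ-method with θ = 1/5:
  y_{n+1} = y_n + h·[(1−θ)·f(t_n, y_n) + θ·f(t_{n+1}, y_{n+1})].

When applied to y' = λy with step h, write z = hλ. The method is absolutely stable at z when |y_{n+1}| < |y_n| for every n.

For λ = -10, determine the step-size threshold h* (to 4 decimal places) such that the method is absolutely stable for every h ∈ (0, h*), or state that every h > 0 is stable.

(-3.3333,0); λ=-10 ⇒ h* = (10/3)/10 = 0.3333.

With y'=λy (z=hλ):
  y_{n+1} = y_n + z·[4/5·y_n + 1/5·y_{n+1}] ⇒ (1 − 1/5z)y_{n+1} = (1 + 4/5z)y_n
  R(z) = (1 + 4/5z)/(1 − 1/5z).

Boundary: |R(x)|=1, x<0.
x=-1.58: |R|=0.2006
R=−1: 1+4/5x = −1+1/5x ⇒ -3/5x=2 ⇒ x=2/(-3/5)=-3.3333
Confirm numerically:
  x=-2.074: |R|=0.46593 <1
  x=-1.756: |R|=0.29959 <1
  x=-1.701: |R|=0.26921 <1
  x=-1.389: |R|=0.08702 <1
  x=-3.490: |R|=1.05536 >1
  x=-3.396: |R|=1.02239 >1
Interval (-3.3333, 0).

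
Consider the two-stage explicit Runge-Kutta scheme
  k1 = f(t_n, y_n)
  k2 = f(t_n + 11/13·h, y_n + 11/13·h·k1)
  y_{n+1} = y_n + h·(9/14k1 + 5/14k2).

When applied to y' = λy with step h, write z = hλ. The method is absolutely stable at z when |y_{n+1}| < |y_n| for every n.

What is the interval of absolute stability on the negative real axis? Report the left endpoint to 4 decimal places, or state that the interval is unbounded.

Set f=λy, z=hλ:
  k1=λy_n ⇒ h·k1=z·y_n;  k2=λ(1+11/13z)y_n ⇒ h·k2=z(1+11/13z)y_n
  y_{n+1}/y_n = 1 + 9/14z + 5/14z(1+11/13z) = 1 + z + 55/182z²
  Hence R(z) = 1 + z + 55/182z².

Find x<0 with |R(x)|<1.
x=-1.6: |R|=0.1736
R=1: x+55/182x²=0 ⇒ x=−182/55=-3.3091; min R=1−1/(4·55/182)=0.1727>−1
Confirm numerically:
  x=-2.436: |R|=0.35727 <1
  x=-2.148: |R|=0.24631 <1
  x=-2.120: |R|=0.23820 <1
  x=-3.767: |R|=1.52127 >1
  x=-3.655: |R|=1.38207 >1
  x=-3.384: |R|=1.07660 >1
Interval (-3.3091, 0).

(-3.3091, 0).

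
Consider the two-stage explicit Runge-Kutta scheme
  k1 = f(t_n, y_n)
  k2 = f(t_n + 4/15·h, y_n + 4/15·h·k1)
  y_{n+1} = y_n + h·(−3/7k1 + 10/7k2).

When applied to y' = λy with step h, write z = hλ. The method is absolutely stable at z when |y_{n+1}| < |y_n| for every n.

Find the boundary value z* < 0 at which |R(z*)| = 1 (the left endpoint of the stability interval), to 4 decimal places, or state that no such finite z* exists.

left endpoint -2.6250.

With y'=λy (z=hλ):
  k1=λy_n ⇒ h·k1=z·y_n;  k2=λ(1+4/15z)y_n ⇒ h·k2=z(1+4/15z)y_n
  y_{n+1}/y_n = 1 − 3/7z + 10/7z(1+4/15z) = 1 + z + 8/21z²
  so R(z) = 1 + z + 8/21z².

Boundary: |R(x)|=1, x<0.
x=-1.74: |R|=0.4134
R=1: x+8/21x²=0 ⇒ x=−21/8=-2.6250; min R=1−1/(4·8/21)=0.3438>−1
Confirm numerically:
  x=-2.035: |R|=0.54261 <1
  x=-1.905: |R|=0.47749 <1
  x=-1.392: |R|=0.34616 <1
  x=-3.187: |R|=1.68232 >1
  x=-2.737: |R|=1.11678 >1
So |R|<1 on (-2.6250, 0).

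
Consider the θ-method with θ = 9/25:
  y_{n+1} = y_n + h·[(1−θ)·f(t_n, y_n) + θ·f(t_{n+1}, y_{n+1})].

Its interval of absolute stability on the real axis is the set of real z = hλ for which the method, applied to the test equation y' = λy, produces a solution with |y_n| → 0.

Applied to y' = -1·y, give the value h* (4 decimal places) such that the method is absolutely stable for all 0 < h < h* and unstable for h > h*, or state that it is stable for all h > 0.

Set f=λy, z=hλ:
  y_{n+1} = y_n + z·[16/25·y_n + 9/25·y_{n+1}] ⇒ (1 − 9/25z)y_{n+1} = (1 + 16/25z)y_n
  Hence R(z) = (1 + 16/25z)/(1 − 9/25z).

Boundary: |R(x)|=1, x<0.
x=-1.26: |R|=0.1332
R=−1: 1+16/25x = −1+9/25x ⇒ -7/25x=2 ⇒ x=2/(-7/25)=-7.1429
Confirm numerically:
  x=-6.995: |R|=0.98823 <1
  x=-5.496: |R|=0.84519 <1
  x=-4.510: |R|=0.71901 <1
  x=-4.221: |R|=0.67529 <1
  x=-7.719: |R|=1.04269 >1
  x=-7.514: |R|=1.02805 >1
  x=-7.190: |R|=1.00368 >1
So |R|<1 on (-7.1429, 0).

(-7.1429,0); λ=-1 ⇒ h* = (50/7)/1 = 7.1429.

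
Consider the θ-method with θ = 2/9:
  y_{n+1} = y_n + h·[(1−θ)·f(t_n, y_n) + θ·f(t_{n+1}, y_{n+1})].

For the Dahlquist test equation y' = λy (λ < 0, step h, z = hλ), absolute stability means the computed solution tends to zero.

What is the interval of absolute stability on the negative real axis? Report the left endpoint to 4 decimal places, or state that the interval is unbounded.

z∈(-3.6000,0).

On y'=λy, z=hλ:
  y_{n+1} = y_n + z·[7/9·y_n + 2/9·y_{n+1}] ⇒ (1 − 2/9z)y_{n+1} = (1 + 7/9z)y_n
  ⇒ R(z) = (1 + 7/9z)/(1 − 2/9z).

Boundary: |R(x)|=1, x<0.
x=-0.42: |R|=0.6159
R=−1: 1+7/9x = −1+2/9x ⇒ -5/9x=2 ⇒ x=2/(-5/9)=-3.6000
Confirm numerically:
  x=-2.581: |R|=0.64023 <1
  x=-1.780: |R|=0.27548 <1
  x=-1.710: |R|=0.23913 <1
  x=-4.026: |R|=1.12491 >1
  x=-3.804: |R|=1.06142 >1
Interval (-3.6000, 0).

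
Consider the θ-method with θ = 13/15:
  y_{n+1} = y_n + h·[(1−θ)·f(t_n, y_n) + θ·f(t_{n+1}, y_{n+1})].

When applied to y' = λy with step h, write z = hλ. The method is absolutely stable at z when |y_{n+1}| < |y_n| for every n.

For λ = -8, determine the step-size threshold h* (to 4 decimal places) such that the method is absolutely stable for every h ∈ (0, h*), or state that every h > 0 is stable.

(−∞, 0) — no finite endpoint. Any h>0 works for λ=-8.

With y'=λy (z=hλ):
  y_{n+1} = y_n + z·[2/15·y_n + 13/15·y_{n+1}] ⇒ (1 − 13/15z)y_{n+1} = (1 + 2/15z)y_n
  so R(z) = (1 + 2/15z)/(1 − 13/15z).

Need |R(x)|<1, x<0.
x=-0.41: |R|=0.6975
x=-2: |R|=0.2683
x=-10: |R|=0.0345
x=-100: |R|=0.1407
θ=13/15≥1/2 ⇒ |1+2/15x|<|1−13/15x| ∀x<0 ⇒ unbounded interval.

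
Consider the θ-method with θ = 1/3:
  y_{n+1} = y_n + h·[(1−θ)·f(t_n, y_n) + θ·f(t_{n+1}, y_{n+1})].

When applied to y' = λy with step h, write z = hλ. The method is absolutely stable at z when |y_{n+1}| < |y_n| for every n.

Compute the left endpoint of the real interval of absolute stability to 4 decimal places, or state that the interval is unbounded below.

left endpoint -6.0000.

Set f=λy, z=hλ:
  y_{n+1} = y_n + z·[2/3·y_n + 1/3·y_{n+1}] ⇒ (1 − 1/3z)y_{n+1} = (1 + 2/3z)y_n
  so R(z) = (1 + 2/3z)/(1 − 1/3z).

Boundary: |R(x)|=1, x<0.
x=-1.75: |R|=0.1053
R=−1: 1+2/3x = −1+1/3x ⇒ -1/3x=2 ⇒ x=2/(-1/3)=-6.0000
Confirm numerically:
  x=-4.692: |R|=0.82995 <1
  x=-3.994: |R|=0.71318 <1
  x=-3.099: |R|=0.52435 <1
  x=-6.324: |R|=1.03475 >1
  x=-6.151: |R|=1.01650 >1
So |R|<1 on (-6.0000, 0).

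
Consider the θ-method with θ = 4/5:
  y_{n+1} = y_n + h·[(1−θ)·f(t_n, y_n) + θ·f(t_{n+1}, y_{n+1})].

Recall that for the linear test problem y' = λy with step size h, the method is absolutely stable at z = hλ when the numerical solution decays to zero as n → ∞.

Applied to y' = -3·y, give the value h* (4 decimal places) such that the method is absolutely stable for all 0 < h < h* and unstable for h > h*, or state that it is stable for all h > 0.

Test eqn y'=λy, z=hλ:
  y_{n+1} = y_n + z·[1/5·y_n + 4/5·y_{n+1}] ⇒ (1 − 4/5z)y_{n+1} = (1 + 1/5z)y_n
  ⇒ R(z) = (1 + 1/5z)/(1 − 4/5z).

Need |R(x)|<1, x<0.
x=-1.42: |R|=0.3352
x=-2: |R|=0.2308
x=-10: |R|=0.1111
x=-100: |R|=0.2346
θ=4/5≥1/2 ⇒ |1+1/5x|<|1−4/5x| ∀x<0 ⇒ unbounded interval.

interval (−∞, 0). Any h>0 works for λ=-3.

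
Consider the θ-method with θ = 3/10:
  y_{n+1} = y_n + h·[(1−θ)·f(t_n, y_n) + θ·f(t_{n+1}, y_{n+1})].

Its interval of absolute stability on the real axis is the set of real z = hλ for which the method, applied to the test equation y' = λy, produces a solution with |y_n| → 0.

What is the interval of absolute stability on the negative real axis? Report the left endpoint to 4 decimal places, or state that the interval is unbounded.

(-5.0000, 0).

Test eqn y'=λy, z=hλ:
  y_{n+1} = y_n + z·[7/10·y_n + 3/10·y_{n+1}] ⇒ (1 − 3/10z)y_{n+1} = (1 + 7/10z)y_n
  Hence R(z) = (1 + 7/10z)/(1 − 3/10z).

Solve |R(x)|<1 on ℝ⁻.
x=-1.12: |R|=0.1617
R=−1: 1+7/10x = −1+3/10x ⇒ -2/5x=2 ⇒ x=2/(-2/5)=-5.0000
Confirm numerically:
  x=-4.357: |R|=0.88852 <1
  x=-2.477: |R|=0.42103 <1
  x=-2.446: |R|=0.41077 <1
  x=-2.333: |R|=0.37243 <1
  x=-5.428: |R|=1.06513 >1
  x=-5.307: |R|=1.04737 >1
  x=-5.079: |R|=1.01252 >1
Stable set (-5.0000, 0).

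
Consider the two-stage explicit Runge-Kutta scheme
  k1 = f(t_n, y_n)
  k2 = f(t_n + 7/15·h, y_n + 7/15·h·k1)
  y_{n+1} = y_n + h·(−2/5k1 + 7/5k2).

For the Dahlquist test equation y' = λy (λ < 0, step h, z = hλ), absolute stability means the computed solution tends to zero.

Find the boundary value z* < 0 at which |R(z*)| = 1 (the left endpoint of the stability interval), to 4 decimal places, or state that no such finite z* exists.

left endpoint -1.5306.

On y'=λy, z=hλ:
  k1=λy_n ⇒ h·k1=z·y_n;  k2=λ(1+7/15z)y_n ⇒ h·k2=z(1+7/15z)y_n
  y_{n+1}/y_n = 1 − 2/5z + 7/5z(1+7/15z) = 1 + z + 49/75z²
  Hence R(z) = 1 + z + 49/75z².

Boundary: |R(x)|=1, x<0.
x=-1.27: |R|=0.7838
R=1: x+49/75x²=0 ⇒ x=−75/49=-1.5306; min R=1−1/(4·49/75)=0.6173>−1
Confirm numerically:
  x=-1.414: |R|=0.89227 <1
  x=-1.383: |R|=0.86662 <1
  x=-1.304: |R|=0.80694 <1
  x=-1.029: |R|=0.66278 <1
  x=-1.973: |R|=1.57025 >1
  x=-1.601: |R|=1.07362 >1
Interval (-1.5306, 0).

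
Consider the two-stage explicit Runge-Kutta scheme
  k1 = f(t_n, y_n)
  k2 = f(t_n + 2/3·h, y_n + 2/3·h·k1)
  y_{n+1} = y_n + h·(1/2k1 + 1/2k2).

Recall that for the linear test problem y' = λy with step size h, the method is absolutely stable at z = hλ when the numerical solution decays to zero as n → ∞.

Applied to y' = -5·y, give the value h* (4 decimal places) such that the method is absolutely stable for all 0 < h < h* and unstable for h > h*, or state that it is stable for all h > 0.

Test eqn y'=λy, z=hλ:
  k1=λy_n ⇒ h·k1=z·y_n;  k2=λ(1+2/3z)y_n ⇒ h·k2=z(1+2/3z)y_n
  y_{n+1}/y_n = 1 + 1/2z + 1/2z(1+2/3z) = 1 + z + 1/3z²
  R(z) = 1 + z + 1/3z².

Boundary: |R(x)|=1, x<0.
x=-0.59: |R|=0.5260
R=1: x+1/3x²=0 ⇒ x=−3=-3.0000; min R=1−1/(4·1/3)=0.2500>−1
Confirm numerically:
  x=-2.544: |R|=0.61331 <1
  x=-1.929: |R|=0.31135 <1
  x=-1.303: |R|=0.26294 <1
  x=-3.491: |R|=1.57136 >1
  x=-3.291: |R|=1.31923 >1
  x=-3.070: |R|=1.07163 >1
Interval (-3.0000, 0).

(-3.0000,0); λ=-5 ⇒ h* = (3)/5 = 0.6000.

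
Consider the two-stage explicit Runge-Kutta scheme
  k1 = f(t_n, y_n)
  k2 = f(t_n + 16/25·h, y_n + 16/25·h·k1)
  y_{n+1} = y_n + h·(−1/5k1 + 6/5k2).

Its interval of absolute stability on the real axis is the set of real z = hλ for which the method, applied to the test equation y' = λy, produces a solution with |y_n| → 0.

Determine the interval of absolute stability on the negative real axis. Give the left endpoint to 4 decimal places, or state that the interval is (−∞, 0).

Test eqn y'=λy, z=hλ:
  k1=λy_n ⇒ h·k1=z·y_n;  k2=λ(1+16/25z)y_n ⇒ h·k2=z(1+16/25z)y_n
  y_{n+1}/y_n = 1 − 1/5z + 6/5z(1+16/25z) = 1 + z + 96/125z²
  Hence R(z) = 1 + z + 96/125z².

Find x<0 with |R(x)|<1.
x=-1.44: |R|=1.1525
R=1: x+96/125x²=0 ⇒ x=−125/96=-1.3021; min R=1−1/(4·96/125)=0.6745>−1
Confirm numerically:
  x=-0.939: |R|=0.73816 <1
  x=-0.779: |R|=0.68705 <1
  x=-0.699: |R|=0.67625 <1
  x=-1.899: |R|=1.87056 >1
  x=-1.667: |R|=1.46719 >1
  x=-1.590: |R|=1.35158 >1
Interval (-1.3021, 0).

z∈(-1.3021,0).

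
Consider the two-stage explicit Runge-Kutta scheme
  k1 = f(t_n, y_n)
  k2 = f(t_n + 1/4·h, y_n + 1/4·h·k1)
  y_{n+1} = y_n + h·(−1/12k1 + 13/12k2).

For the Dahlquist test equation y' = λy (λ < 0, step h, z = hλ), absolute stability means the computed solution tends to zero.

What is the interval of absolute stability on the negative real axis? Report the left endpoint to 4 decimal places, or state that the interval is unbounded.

z∈(-3.6923,0).

Test eqn y'=λy, z=hλ:
  k1=λy_n ⇒ h·k1=z·y_n;  k2=λ(1+1/4z)y_n ⇒ h·k2=z(1+1/4z)y_n
  y_{n+1}/y_n = 1 − 1/12z + 13/12z(1+1/4z) = 1 + z + 13/48z²
  R(z) = 1 + z + 13/48z².

Need |R(x)|<1, x<0.
x=-1: |R|=0.2708
R=1: x+13/48x²=0 ⇒ x=−48/13=-3.6923; min R=1−1/(4·13/48)=0.0769>−1
Confirm numerically:
  x=-3.573: |R|=0.88455 <1
  x=-3.239: |R|=0.60235 <1
  x=-3.063: |R|=0.47795 <1
  x=-1.517: |R|=0.10627 <1
  x=-4.022: |R|=1.35913 >1
  x=-3.946: |R|=1.27112 >1
Stable set (-3.6923, 0).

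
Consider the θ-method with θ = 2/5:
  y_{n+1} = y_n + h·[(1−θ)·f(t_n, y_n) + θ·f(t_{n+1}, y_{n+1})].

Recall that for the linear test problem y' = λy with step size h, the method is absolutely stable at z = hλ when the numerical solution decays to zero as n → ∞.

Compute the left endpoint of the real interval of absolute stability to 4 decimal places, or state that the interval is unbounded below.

left endpoint -10.0000.

Test eqn y'=λy, z=hλ:
  y_{n+1} = y_n + z·[3/5·y_n + 2/5·y_{n+1}] ⇒ (1 − 2/5z)y_{n+1} = (1 + 3/5z)y_n
  Hence R(z) = (1 + 3/5z)/(1 − 2/5z).

Boundary: |R(x)|=1, x<0.
x=-0.96: |R|=0.3064
R=−1: 1+3/5x = −1+2/5x ⇒ -1/5x=2 ⇒ x=2/(-1/5)=-10.0000
Confirm numerically:
  x=-9.342: |R|=0.97222 <1
  x=-6.906: |R|=0.83553 <1
  x=-5.102: |R|=0.67785 <1
  x=-10.566: |R|=1.02166 >1
  x=-10.251: |R|=1.00984 >1
Stable set (-10.0000, 0).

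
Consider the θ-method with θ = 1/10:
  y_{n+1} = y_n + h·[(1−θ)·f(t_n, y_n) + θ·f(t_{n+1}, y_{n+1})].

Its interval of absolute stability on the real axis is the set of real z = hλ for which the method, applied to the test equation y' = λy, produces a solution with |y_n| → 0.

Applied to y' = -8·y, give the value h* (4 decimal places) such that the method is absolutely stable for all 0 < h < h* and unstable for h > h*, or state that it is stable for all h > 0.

On y'=λy, z=hλ:
  y_{n+1} = y_n + z·[9/10·y_n + 1/10·y_{n+1}] ⇒ (1 − 1/10z)y_{n+1} = (1 + 9/10z)y_n
  so R(z) = (1 + 9/10z)/(1 − 1/10z).

Solve |R(x)|<1 on ℝ⁻.
x=-1.24: |R|=0.1032
R=−1: 1+9/10x = −1+1/10x ⇒ -4/5x=2 ⇒ x=2/(-4/5)=-2.5000
Confirm numerically:
  x=-1.855: |R|=0.56474 <1
  x=-1.841: |R|=0.55477 <1
  x=-1.232: |R|=0.09687 <1
  x=-3.045: |R|=1.33423 >1
  x=-2.607: |R|=1.06790 >1
  x=-2.585: |R|=1.05403 >1
Interval (-2.5000, 0).

(-2.5000,0); λ=-8 ⇒ h* = (5/2)/8 = 0.3125.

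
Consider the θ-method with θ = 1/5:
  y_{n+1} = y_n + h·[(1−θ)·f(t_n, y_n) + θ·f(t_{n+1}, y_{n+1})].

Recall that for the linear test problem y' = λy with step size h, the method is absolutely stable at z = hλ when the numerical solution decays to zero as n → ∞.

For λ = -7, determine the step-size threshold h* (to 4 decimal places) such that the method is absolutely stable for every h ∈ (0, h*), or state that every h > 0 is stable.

Set f=λy, z=hλ:
  y_{n+1} = y_n + z·[4/5·y_n + 1/5·y_{n+1}] ⇒ (1 − 1/5z)y_{n+1} = (1 + 4/5z)y_n
  R(z) = (1 + 4/5z)/(1 − 1/5z).

Need |R(x)|<1, x<0.
x=-0.86: |R|=0.2662
R=−1: 1+4/5x = −1+1/5x ⇒ -3/5x=2 ⇒ x=2/(-3/5)=-3.3333
Confirm numerically:
  x=-2.683: |R|=0.74606 <1
  x=-1.752: |R|=0.29739 <1
  x=-1.342: |R|=0.05803 <1
  x=-3.712: |R|=1.13039 >1
  x=-3.668: |R|=1.11583 >1
Interval (-3.3333, 0).

(-3.3333,0); λ=-7 ⇒ h* = (10/3)/7 = 0.4762.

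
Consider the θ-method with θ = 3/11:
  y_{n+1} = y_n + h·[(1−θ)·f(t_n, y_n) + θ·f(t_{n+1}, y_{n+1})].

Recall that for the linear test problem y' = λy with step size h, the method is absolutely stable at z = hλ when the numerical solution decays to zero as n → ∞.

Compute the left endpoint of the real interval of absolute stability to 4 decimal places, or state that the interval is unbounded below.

left endpoint -4.4000.

Test eqn y'=λy, z=hλ:
  y_{n+1} = y_n + z·[8/11·y_n + 3/11·y_{n+1}] ⇒ (1 − 3/11z)y_{n+1} = (1 + 8/11z)y_n
  ⇒ R(z) = (1 + 8/11z)/(1 − 3/11z).

Find x<0 with |R(x)|<1.
x=-0.9: |R|=0.2774
R=−1: 1+8/11x = −1+3/11x ⇒ -5/11x=2 ⇒ x=2/(-5/11)=-4.4000
Confirm numerically:
  x=-3.903: |R|=0.89057 <1
  x=-2.351: |R|=0.43250 <1
  x=-2.125: |R|=0.34532 <1
  x=-4.936: |R|=1.10384 >1
  x=-4.858: |R|=1.08954 >1
So |R|<1 on (-4.4000, 0).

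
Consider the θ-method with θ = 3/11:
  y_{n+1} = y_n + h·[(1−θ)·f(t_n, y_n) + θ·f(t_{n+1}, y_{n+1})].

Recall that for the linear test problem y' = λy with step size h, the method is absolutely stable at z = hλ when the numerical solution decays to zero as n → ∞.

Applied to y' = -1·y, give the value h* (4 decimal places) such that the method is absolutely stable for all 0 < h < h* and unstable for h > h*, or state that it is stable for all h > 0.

(-4.4000,0); λ=-1 ⇒ h* = (22/5)/1 = 4.4000.

With y'=λy (z=hλ):
  y_{n+1} = y_n + z·[8/11·y_n + 3/11·y_{n+1}] ⇒ (1 − 3/11z)y_{n+1} = (1 + 8/11z)y_n
  so R(z) = (1 + 8/11z)/(1 − 3/11z).

Solve |R(x)|<1 on ℝ⁻.
x=-0.39: |R|=0.6475
R=−1: 1+8/11x = −1+3/11x ⇒ -5/11x=2 ⇒ x=2/(-5/11)=-4.4000
Confirm numerically:
  x=-4.231: |R|=0.96434 <1
  x=-3.907: |R|=0.89151 <1
  x=-3.349: |R|=0.75032 <1
  x=-2.715: |R|=0.55994 <1
  x=-4.554: |R|=1.03122 >1
  x=-4.497: |R|=1.01980 >1
Stable set (-4.4000, 0).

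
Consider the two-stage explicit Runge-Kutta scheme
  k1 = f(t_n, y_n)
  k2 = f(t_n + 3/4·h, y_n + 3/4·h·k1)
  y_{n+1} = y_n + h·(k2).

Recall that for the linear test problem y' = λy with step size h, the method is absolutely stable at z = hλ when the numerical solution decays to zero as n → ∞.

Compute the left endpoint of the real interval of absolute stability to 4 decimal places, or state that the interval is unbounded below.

With y'=λy (z=hλ):
  k1=λy_n ⇒ h·k1=z·y_n;  k2=λ(1+3/4z)y_n ⇒ h·k2=z(1+3/4z)y_n
  y_{n+1}/y_n = 1 + z(1+3/4z) = 1 + z + 3/4z²
  so R(z) = 1 + z + 3/4z².

Find x<0 with |R(x)|<1.
x=-1.17: |R|=0.8567
R=1: x+3/4x²=0 ⇒ x=−4/3=-1.3333; min R=1−1/(4·3/4)=0.6667>−1
Confirm numerically:
  x=-0.672: |R|=0.66669 <1
  x=-0.610: |R|=0.66908 <1
  x=-0.539: |R|=0.67889 <1
  x=-1.887: |R|=1.78358 >1
  x=-1.509: |R|=1.19881 >1
  x=-1.439: |R|=1.11404 >1
Interval (-1.3333, 0).

left endpoint -1.3333.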